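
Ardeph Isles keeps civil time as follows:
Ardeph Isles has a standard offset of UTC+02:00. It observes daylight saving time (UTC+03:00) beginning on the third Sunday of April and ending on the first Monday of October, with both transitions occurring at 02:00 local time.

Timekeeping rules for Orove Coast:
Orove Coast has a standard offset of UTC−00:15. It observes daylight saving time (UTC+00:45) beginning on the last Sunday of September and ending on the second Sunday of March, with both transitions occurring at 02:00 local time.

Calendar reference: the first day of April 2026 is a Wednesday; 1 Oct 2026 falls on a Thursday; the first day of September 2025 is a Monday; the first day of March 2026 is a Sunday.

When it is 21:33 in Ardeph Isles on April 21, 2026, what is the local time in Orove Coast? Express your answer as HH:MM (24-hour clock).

18:18

1 April 2026 is a Wednesday, so the first Sunday is April 5 and the third is April 19.
1 October 2026 is a Thursday, so the first Monday is October 5.
April 21, 2026 falls between 19 April and 5 October, so daylight saving is in effect and Ardeph Isles is at UTC+03:00.
21:33 Ardeph Isles − 3h = 18:33 UTC.
1 September 2025 is a Monday, so Sundays fall on 7, 14, 21, 28; the last is September 28.
1 March 2026 is a Sunday, so the first Sunday is March 1 and the second is March 8.
At the standard offset (UTC−00:15), 18:33 UTC − 0h15m = 18:18 Orove Coast standard time.
The standard-time date in Orove Coast, April 21, 2026, is outside the daylight-saving period (28 September 2025 – 8 March 2026), so Orove Coast is on standard time, UTC−00:15.
18:33 UTC − 0h15m = 18:18 Orove Coast.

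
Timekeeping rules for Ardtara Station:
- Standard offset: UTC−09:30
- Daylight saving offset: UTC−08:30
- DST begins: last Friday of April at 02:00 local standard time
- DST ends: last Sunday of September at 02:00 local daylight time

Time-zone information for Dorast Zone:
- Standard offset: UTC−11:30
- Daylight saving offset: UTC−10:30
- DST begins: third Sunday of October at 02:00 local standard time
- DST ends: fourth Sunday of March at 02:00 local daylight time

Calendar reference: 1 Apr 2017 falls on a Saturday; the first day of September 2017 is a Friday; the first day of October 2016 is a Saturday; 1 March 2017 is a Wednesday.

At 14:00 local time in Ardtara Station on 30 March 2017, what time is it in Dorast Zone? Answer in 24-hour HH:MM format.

1 April 2017 is a Saturday, so Fridays fall on 7, 14, 21, 28; the last is April 28.
1 September 2017 is a Friday, so Sundays fall on 3, 10, 17, 24; the last is September 24.
Daylight saving runs 28 April – 24 September; 30 March 2017 is outside that window, so Ardtara Station is on standard time at UTC−09:30.
14:00 Ardtara Station + 9h30m = 23:30 UTC.
1 October 2016 is a Saturday, so the first Sunday is October 2 and the third is October 16.
1 March 2017 is a Wednesday, so the first Sunday is March 5 and the fourth is March 26.
At the standard offset (UTC−11:30), 23:30 UTC − 11h30m = 12:00 Dorast Zone standard time.
The standard-time date in Dorast Zone, 30 March 2017, is outside the daylight-saving period (16 October 2016 – 26 March 2017), so Dorast Zone is on standard time, UTC−11:30.
23:30 UTC − 11h30m = 12:00 Dorast Zone.

12:00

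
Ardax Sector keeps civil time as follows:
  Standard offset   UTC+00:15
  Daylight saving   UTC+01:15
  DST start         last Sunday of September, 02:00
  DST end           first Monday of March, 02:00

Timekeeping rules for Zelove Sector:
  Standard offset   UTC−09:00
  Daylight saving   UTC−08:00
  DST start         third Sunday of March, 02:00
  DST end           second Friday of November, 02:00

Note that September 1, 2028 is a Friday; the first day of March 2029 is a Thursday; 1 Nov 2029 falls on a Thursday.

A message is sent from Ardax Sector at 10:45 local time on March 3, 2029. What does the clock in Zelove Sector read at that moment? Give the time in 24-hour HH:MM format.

1 September 2028 is a Friday, so Sundays fall on 3, 10, 17, 24; the last is September 24.
1 March 2029 is a Thursday, so the first Monday is March 5.
March 3, 2029 lies within the daylight-saving period (24 September 2028 – 5 March 2029), so Ardax Sector is on daylight time, UTC+01:15.
10:45 Ardax Sector − 1h15m = 09:30 UTC.
1 March 2029 is a Thursday, so the first Sunday is March 4 and the third is March 18.
1 November 2029 is a Thursday, so the first Friday is November 2 and the second is November 9.
At the standard offset (UTC−09:00), 09:30 UTC − 9h = 00:30 Zelove Sector standard time.
The standard-time date in Zelove Sector, March 3, 2029, does not fall between 18 March and 9 November, so daylight saving is not in effect and Zelove Sector is at UTC−09:00.
09:30 UTC − 9h = 00:30 Zelove Sector.

00:30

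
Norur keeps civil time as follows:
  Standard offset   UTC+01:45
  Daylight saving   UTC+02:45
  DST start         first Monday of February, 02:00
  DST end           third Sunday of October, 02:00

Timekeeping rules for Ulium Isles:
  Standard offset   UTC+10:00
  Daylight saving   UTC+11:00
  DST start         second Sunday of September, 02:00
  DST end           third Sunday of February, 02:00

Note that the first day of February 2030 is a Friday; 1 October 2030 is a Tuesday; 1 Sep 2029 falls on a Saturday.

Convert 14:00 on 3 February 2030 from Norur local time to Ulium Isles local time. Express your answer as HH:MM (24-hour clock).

23:15

1 February 2030 is a Friday, so the first Monday is February 4.
1 October 2030 is a Tuesday, so the first Sunday is October 6 and the third is October 20.
Daylight saving runs 4 February – 20 October; 3 February 2030 is outside that window, so Norur is on standard time at UTC+01:45.
14:00 Norur − 1h45m = 12:15 UTC.
1 September 2029 is a Saturday, so the first Sunday is September 2 and the second is September 9.
1 February 2030 is a Friday, so the first Sunday is February 3 and the third is February 17.
At the standard offset (UTC+10:00), 12:15 UTC + 10h = 22:15 Ulium Isles standard time.
The standard-time date in Ulium Isles, 3 February 2030, falls between 9 September 2029 and 17 February 2030, so daylight saving is in effect and Ulium Isles is at UTC+11:00.
12:15 UTC + 11h = 23:15 Ulium Isles.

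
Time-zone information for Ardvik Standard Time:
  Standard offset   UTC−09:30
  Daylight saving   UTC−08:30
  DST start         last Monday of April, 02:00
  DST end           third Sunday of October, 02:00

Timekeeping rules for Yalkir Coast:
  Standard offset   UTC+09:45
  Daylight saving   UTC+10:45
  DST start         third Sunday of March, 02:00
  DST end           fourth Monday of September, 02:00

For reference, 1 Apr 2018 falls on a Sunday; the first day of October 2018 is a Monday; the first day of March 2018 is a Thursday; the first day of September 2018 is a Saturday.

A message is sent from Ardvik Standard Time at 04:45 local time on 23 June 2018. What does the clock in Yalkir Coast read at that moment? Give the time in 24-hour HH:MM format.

1 April 2018 is a Sunday, so Mondays fall on 2, 9, 16, 23, 30; the last is April 30.
1 October 2018 is a Monday, so the first Sunday is October 7 and the third is October 21.
23 June 2018 falls between 30 April and 21 October, so daylight saving is in effect and Ardvik Standard Time is at UTC−08:30.
04:45 Ardvik Standard Time + 8h30m = 13:15 UTC.
1 March 2018 is a Thursday, so the first Sunday is March 4 and the third is March 18.
1 September 2018 is a Saturday, so the first Monday is September 3 and the fourth is September 24.
At the standard offset (UTC+09:45), 13:15 UTC + 9h45m = 23:00 Yalkir Coast standard time.
Daylight saving runs 18 March – 24 September; the standard-time date in Yalkir Coast, 23 June 2018, is inside that window, so Yalkir Coast is at UTC+10:45.
13:15 UTC + 10h45m = 00:00 Yalkir Coast (rolling into the next day, 24 June 2018).

00:00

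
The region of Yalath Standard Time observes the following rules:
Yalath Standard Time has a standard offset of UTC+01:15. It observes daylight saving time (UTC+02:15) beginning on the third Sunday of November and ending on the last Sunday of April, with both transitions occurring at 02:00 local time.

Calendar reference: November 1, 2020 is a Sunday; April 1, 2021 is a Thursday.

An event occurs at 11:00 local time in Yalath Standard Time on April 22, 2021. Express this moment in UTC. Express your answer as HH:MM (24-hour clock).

08:45

1 November 2020 is a Sunday, so the first Sunday is November 1 and the third is November 15.
1 April 2021 is a Thursday, so Sundays fall on 4, 11, 18, 25; the last is April 25.
April 22, 2021 lies within the daylight-saving period (15 November 2020 – 25 April 2021), so Yalath Standard Time is on daylight time, UTC+02:15.
11:00 local − 2h15m = 08:45 UTC.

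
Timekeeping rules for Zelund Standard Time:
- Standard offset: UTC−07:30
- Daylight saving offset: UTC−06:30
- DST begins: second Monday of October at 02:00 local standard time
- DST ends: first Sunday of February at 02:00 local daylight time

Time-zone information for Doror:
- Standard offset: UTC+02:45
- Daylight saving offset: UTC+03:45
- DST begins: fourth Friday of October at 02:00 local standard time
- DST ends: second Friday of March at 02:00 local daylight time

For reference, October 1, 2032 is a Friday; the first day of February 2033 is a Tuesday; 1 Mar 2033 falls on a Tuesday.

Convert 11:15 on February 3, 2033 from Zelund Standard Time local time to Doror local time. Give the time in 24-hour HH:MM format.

21:30

1 October 2032 is a Friday, so the first Monday is October 4 and the second is October 11.
1 February 2033 is a Tuesday, so the first Sunday is February 6.
February 3, 2033 lies within the daylight-saving period (11 October 2032 – 6 February 2033), so Zelund Standard Time is on daylight time, UTC−06:30.
11:15 Zelund Standard Time + 6h30m = 17:45 UTC.
1 October 2032 is a Friday, so the first Friday is October 1 and the fourth is October 22.
1 March 2033 is a Tuesday, so the first Friday is March 4 and the second is March 11.
At the standard offset (UTC+02:45), 17:45 UTC + 2h45m = 20:30 Doror standard time.
Daylight saving runs 22 October 2032 – 11 March 2033; the standard-time date in Doror, February 3, 2033, is inside that window, so Doror is at UTC+03:45.
17:45 UTC + 3h45m = 21:30 Doror.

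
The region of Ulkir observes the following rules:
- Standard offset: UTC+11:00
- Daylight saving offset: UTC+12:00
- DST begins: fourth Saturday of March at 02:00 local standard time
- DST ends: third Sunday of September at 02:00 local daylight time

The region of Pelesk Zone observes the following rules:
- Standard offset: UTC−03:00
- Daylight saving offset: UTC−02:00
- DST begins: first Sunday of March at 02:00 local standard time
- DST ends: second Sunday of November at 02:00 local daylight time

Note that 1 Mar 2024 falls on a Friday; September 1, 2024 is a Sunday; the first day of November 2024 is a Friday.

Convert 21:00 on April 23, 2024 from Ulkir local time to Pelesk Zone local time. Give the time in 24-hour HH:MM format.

1 March 2024 is a Friday, so the first Saturday is March 2 and the fourth is March 23.
1 September 2024 is a Sunday, so the first Sunday is September 1 and the third is September 15.
April 23, 2024 falls between 23 March and 15 September, so daylight saving is in effect and Ulkir is at UTC+12:00.
21:00 Ulkir − 12h = 09:00 UTC.
1 March 2024 is a Friday, so the first Sunday is March 3.
1 November 2024 is a Friday, so the first Sunday is November 3 and the second is November 10.
At the standard offset (UTC−03:00), 09:00 UTC − 3h = 06:00 Pelesk Zone standard time.
Daylight saving runs 3 March – 10 November; the standard-time date in Pelesk Zone, April 23, 2024, is inside that window, so Pelesk Zone is at UTC−02:00.
09:00 UTC − 2h = 07:00 Pelesk Zone.

07:00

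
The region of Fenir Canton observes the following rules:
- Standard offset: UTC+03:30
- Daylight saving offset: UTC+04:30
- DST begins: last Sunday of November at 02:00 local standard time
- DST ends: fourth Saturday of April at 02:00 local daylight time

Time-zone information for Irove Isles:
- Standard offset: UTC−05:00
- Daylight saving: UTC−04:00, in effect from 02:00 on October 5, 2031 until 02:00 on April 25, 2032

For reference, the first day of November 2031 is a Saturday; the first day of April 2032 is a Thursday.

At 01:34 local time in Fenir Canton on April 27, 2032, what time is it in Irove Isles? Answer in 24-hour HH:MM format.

17:04

1 November 2031 is a Saturday, so Sundays fall on 2, 9, 16, 23, 30; the last is November 30.
1 April 2032 is a Thursday, so the first Saturday is April 3 and the fourth is April 24.
April 27, 2032 is outside the daylight-saving period (30 November 2031 – 24 April 2032), so Fenir Canton is on standard time, UTC+03:30.
01:34 Fenir Canton − 3h30m = 22:04 UTC (rolling into the previous day, 26 April 2032).
At the standard offset (UTC−05:00), 22:04 UTC − 5h = 17:04 Irove Isles standard time.
Daylight saving runs 5 October 2031 – 25 April 2032; the standard-time date in Irove Isles, April 26, 2032, is outside that window, so Irove Isles is on standard time at UTC−05:00.
22:04 UTC − 5h = 17:04 Irove Isles.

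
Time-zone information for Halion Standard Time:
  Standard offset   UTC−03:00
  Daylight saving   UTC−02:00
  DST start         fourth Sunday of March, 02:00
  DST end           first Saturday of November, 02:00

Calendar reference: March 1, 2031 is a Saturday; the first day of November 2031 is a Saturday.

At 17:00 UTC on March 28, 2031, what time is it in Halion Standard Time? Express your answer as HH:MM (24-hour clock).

15:00

1 March 2031 is a Saturday, so the first Sunday is March 2 and the fourth is March 23.
1 November 2031 is a Saturday, so the first Saturday is November 1.
At the standard offset (UTC−03:00), 17:00 UTC − 3h = 14:00 Halion Standard Time standard time.
The standard-time date in Halion Standard Time, March 28, 2031, lies within the daylight-saving period (23 March – 1 November), so Halion Standard Time is on daylight time, UTC−02:00.
17:00 UTC − 2h = 15:00 local.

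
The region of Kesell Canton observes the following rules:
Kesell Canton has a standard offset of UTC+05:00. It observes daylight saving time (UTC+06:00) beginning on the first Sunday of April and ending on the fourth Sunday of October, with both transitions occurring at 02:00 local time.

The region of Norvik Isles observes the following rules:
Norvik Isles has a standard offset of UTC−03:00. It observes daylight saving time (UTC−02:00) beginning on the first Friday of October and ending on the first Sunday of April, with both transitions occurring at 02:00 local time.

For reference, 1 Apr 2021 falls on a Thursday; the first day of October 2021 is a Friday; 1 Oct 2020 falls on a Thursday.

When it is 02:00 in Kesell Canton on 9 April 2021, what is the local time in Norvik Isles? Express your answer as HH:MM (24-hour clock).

1 April 2021 is a Thursday, so the first Sunday is April 4.
1 October 2021 is a Friday, so the first Sunday is October 3 and the fourth is October 24.
9 April 2021 lies within the daylight-saving period (4 April – 24 October), so Kesell Canton is on daylight time, UTC+06:00.
02:00 Kesell Canton − 6h = 20:00 UTC (rolling into the previous day, 8 April 2021).
1 October 2020 is a Thursday, so the first Friday is October 2.
1 April 2021 is a Thursday, so the first Sunday is April 4.
At the standard offset (UTC−03:00), 20:00 UTC − 3h = 17:00 Norvik Isles standard time.
Daylight saving runs 2 October 2020 – 4 April 2021; the standard-time date in Norvik Isles, 8 April 2021, is outside that window, so Norvik Isles is on standard time at UTC−03:00.
20:00 UTC − 3h = 17:00 Norvik Isles.

17:00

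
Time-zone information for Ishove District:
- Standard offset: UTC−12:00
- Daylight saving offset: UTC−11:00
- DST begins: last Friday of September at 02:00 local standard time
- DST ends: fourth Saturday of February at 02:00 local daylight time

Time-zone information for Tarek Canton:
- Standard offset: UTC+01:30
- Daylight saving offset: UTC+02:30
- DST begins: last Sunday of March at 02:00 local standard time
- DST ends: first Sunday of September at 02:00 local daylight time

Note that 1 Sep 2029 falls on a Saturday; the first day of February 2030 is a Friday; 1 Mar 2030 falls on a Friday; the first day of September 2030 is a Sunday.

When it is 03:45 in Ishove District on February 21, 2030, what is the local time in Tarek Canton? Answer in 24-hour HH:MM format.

1 September 2029 is a Saturday, so Fridays fall on 7, 14, 21, 28; the last is September 28.
1 February 2030 is a Friday, so the first Saturday is February 2 and the fourth is February 23.
Daylight saving runs 28 September 2029 – 23 February 2030; February 21, 2030 is inside that window, so Ishove District is at UTC−11:00.
03:45 Ishove District + 11h = 14:45 UTC.
1 March 2030 is a Friday, so Sundays fall on 3, 10, 17, 24, 31; the last is March 31.
1 September 2030 is a Sunday, so the first Sunday is September 1.
At the standard offset (UTC+01:30), 14:45 UTC + 1h30m = 16:15 Tarek Canton standard time.
Daylight saving runs 31 March – 1 September; the standard-time date in Tarek Canton, February 21, 2030, is outside that window, so Tarek Canton is on standard time at UTC+01:30.
14:45 UTC + 1h30m = 16:15 Tarek Canton.

16:15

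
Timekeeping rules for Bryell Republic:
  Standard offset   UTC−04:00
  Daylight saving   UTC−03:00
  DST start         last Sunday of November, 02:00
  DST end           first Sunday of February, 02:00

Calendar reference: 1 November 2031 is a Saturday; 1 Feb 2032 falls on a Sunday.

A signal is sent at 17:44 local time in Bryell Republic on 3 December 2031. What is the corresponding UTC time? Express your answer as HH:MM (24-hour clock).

20:44

1 November 2031 is a Saturday, so Sundays fall on 2, 9, 16, 23, 30; the last is November 30.
1 February 2032 is a Sunday, so the first Sunday is February 1.
Daylight saving runs 30 November 2031 – 1 February 2032; 3 December 2031 is inside that window, so Bryell Republic is at UTC−03:00.
17:44 local + 3h = 20:44 UTC.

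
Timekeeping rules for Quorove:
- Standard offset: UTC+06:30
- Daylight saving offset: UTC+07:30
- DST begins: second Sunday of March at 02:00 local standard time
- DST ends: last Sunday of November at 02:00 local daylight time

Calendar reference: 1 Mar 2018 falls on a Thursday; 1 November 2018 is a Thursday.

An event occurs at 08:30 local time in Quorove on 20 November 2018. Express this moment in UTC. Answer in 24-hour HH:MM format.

01:00

1 March 2018 is a Thursday, so the first Sunday is March 4 and the second is March 11.
1 November 2018 is a Thursday, so Sundays fall on 4, 11, 18, 25; the last is November 25.
20 November 2018 lies within the daylight-saving period (11 March – 25 November), so Quorove is on daylight time, UTC+07:30.
08:30 local − 7h30m = 01:00 UTC.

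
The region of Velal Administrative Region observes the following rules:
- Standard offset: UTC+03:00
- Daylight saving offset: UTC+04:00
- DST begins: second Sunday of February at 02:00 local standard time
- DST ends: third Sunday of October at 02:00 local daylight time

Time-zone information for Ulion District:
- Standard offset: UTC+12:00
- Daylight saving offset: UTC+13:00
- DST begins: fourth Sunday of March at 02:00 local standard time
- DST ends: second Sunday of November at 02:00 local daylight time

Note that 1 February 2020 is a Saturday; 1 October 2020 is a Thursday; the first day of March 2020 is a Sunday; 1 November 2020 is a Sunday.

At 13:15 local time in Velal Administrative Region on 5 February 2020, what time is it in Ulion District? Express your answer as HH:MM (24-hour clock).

1 February 2020 is a Saturday, so the first Sunday is February 2 and the second is February 9.
1 October 2020 is a Thursday, so the first Sunday is October 4 and the third is October 18.
5 February 2020 is outside the daylight-saving period (9 February – 18 October), so Velal Administrative Region is on standard time, UTC+03:00.
13:15 Velal Administrative Region − 3h = 10:15 UTC.
1 March 2020 is a Sunday, so the first Sunday is March 1 and the fourth is March 22.
1 November 2020 is a Sunday, so the first Sunday is November 1 and the second is November 8.
At the standard offset (UTC+12:00), 10:15 UTC + 12h = 22:15 Ulion District standard time.
The standard-time date in Ulion District, 5 February 2020, is outside the daylight-saving period (22 March – 8 November), so Ulion District is on standard time, UTC+12:00.
10:15 UTC + 12h = 22:15 Ulion District.

22:15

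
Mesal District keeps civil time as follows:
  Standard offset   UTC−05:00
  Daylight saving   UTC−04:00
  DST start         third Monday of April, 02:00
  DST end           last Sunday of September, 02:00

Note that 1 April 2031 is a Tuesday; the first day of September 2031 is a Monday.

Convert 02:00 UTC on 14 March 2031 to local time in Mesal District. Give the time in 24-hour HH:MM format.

21:00

1 April 2031 is a Tuesday, so the first Monday is April 7 and the third is April 21.
1 September 2031 is a Monday, so Sundays fall on 7, 14, 21, 28; the last is September 28.
At the standard offset (UTC−05:00), 02:00 UTC − 5h = 21:00 Mesal District standard time (rolling into the previous day, 13 March 2031).
The standard-time date in Mesal District, 13 March 2031, does not fall between 21 April and 28 September, so daylight saving is not in effect and Mesal District is at UTC−05:00.
02:00 UTC − 5h = 21:00 local (rolling into the previous day, 13 March 2031).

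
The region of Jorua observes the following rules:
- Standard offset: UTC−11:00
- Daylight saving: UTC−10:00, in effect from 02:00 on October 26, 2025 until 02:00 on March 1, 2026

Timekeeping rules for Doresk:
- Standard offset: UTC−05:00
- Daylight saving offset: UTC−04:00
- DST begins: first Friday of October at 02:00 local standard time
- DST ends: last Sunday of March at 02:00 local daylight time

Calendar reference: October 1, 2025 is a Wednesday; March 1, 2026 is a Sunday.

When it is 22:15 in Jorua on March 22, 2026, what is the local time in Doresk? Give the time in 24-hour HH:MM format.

Daylight saving runs 26 October 2025 – 1 March 2026; March 22, 2026 is outside that window, so Jorua is on standard time at UTC−11:00.
22:15 Jorua + 11h = 09:15 UTC (rolling into the next day, 23 March 2026).
1 October 2025 is a Wednesday, so the first Friday is October 3.
1 March 2026 is a Sunday, so Sundays fall on 1, 8, 15, 22, 29; the last is March 29.
At the standard offset (UTC−05:00), 09:15 UTC − 5h = 04:15 Doresk standard time.
The standard-time date in Doresk, March 23, 2026, falls between 3 October 2025 and 29 March 2026, so daylight saving is in effect and Doresk is at UTC−04:00.
09:15 UTC − 4h = 05:15 Doresk.

05:15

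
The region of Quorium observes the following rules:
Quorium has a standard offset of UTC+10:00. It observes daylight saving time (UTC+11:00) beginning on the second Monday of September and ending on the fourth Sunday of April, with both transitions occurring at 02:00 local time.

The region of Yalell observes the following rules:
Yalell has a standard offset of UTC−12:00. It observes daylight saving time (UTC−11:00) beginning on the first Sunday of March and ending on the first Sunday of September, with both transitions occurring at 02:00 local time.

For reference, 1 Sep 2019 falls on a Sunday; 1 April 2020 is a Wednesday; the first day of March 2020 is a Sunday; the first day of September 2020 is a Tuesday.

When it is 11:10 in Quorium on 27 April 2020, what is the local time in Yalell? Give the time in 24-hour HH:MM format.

14:10

1 September 2019 is a Sunday, so the first Monday is September 2 and the second is September 9.
1 April 2020 is a Wednesday, so the first Sunday is April 5 and the fourth is April 26.
27 April 2020 does not fall between 9 September 2019 and 26 April 2020, so daylight saving is not in effect and Quorium is at UTC+10:00.
11:10 Quorium − 10h = 01:10 UTC.
1 March 2020 is a Sunday, so the first Sunday is March 1.
1 September 2020 is a Tuesday, so the first Sunday is September 6.
At the standard offset (UTC−12:00), 01:10 UTC − 12h = 13:10 Yalell standard time (rolling into the previous day, 26 April 2020).
The standard-time date in Yalell, 26 April 2020, falls between 1 March and 6 September, so daylight saving is in effect and Yalell is at UTC−11:00.
01:10 UTC − 11h = 14:10 Yalell (rolling into the previous day, 26 April 2020).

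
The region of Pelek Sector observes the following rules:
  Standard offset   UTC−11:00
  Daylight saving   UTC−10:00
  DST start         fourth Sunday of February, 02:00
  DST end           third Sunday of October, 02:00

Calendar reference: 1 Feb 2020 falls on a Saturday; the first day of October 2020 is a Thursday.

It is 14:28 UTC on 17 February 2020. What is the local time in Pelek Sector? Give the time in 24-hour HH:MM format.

1 February 2020 is a Saturday, so the first Sunday is February 2 and the fourth is February 23.
1 October 2020 is a Thursday, so the first Sunday is October 4 and the third is October 18.
At the standard offset (UTC−11:00), 14:28 UTC − 11h = 03:28 Pelek Sector standard time.
Daylight saving runs 23 February – 18 October; the standard-time date in Pelek Sector, 17 February 2020, is outside that window, so Pelek Sector is on standard time at UTC−11:00.
14:28 UTC − 11h = 03:28 local.

03:28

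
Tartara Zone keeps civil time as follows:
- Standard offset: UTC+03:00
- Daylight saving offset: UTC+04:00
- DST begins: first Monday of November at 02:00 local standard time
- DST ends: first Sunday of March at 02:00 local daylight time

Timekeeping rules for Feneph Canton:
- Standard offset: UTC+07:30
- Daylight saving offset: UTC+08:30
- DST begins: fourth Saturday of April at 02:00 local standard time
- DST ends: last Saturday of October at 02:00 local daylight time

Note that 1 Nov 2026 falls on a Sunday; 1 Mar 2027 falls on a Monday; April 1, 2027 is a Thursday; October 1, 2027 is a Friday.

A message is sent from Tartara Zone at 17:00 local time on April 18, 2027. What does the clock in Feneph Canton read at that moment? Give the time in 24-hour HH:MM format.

1 November 2026 is a Sunday, so the first Monday is November 2.
1 March 2027 is a Monday, so the first Sunday is March 7.
Daylight saving runs 2 November 2026 – 7 March 2027; April 18, 2027 is outside that window, so Tartara Zone is on standard time at UTC+03:00.
17:00 Tartara Zone − 3h = 14:00 UTC.
1 April 2027 is a Thursday, so the first Saturday is April 3 and the fourth is April 24.
1 October 2027 is a Friday, so Saturdays fall on 2, 9, 16, 23, 30; the last is October 30.
At the standard offset (UTC+07:30), 14:00 UTC + 7h30m = 21:30 Feneph Canton standard time.
The standard-time date in Feneph Canton, April 18, 2027, does not fall between 24 April and 30 October, so daylight saving is not in effect and Feneph Canton is at UTC+07:30.
14:00 UTC + 7h30m = 21:30 Feneph Canton.

21:30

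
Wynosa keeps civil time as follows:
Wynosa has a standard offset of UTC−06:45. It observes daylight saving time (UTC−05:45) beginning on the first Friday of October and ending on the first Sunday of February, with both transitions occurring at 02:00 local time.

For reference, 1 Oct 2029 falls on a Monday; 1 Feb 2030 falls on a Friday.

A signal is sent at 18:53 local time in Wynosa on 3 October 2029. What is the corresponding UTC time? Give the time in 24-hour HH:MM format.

01:38

1 October 2029 is a Monday, so the first Friday is October 5.
1 February 2030 is a Friday, so the first Sunday is February 3.
Daylight saving runs 5 October 2029 – 3 February 2030; 3 October 2029 is outside that window, so Wynosa is on standard time at UTC−06:45.
18:53 local + 6h45m = 01:38 UTC (rolling into the next day, 4 October 2029).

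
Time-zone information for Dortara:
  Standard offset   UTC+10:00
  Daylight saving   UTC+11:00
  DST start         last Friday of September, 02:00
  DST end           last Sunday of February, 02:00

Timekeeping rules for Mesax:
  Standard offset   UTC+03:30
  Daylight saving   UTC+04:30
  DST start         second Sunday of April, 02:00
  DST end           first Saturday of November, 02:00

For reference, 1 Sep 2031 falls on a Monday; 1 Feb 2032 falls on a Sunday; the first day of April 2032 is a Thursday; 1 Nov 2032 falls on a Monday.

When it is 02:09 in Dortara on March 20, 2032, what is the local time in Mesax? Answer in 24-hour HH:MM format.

19:39

1 September 2031 is a Monday, so Fridays fall on 5, 12, 19, 26; the last is September 26.
1 February 2032 is a Sunday, so Sundays fall on 1, 8, 15, 22, 29; the last is February 29.
March 20, 2032 is outside the daylight-saving period (26 September 2031 – 29 February 2032), so Dortara is on standard time, UTC+10:00.
02:09 Dortara − 10h = 16:09 UTC (rolling into the previous day, 19 March 2032).
1 April 2032 is a Thursday, so the first Sunday is April 4 and the second is April 11.
1 November 2032 is a Monday, so the first Saturday is November 6.
At the standard offset (UTC+03:30), 16:09 UTC + 3h30m = 19:39 Mesax standard time.
The standard-time date in Mesax, March 19, 2032, is outside the daylight-saving period (11 April – 6 November), so Mesax is on standard time, UTC+03:30.
16:09 UTC + 3h30m = 19:39 Mesax.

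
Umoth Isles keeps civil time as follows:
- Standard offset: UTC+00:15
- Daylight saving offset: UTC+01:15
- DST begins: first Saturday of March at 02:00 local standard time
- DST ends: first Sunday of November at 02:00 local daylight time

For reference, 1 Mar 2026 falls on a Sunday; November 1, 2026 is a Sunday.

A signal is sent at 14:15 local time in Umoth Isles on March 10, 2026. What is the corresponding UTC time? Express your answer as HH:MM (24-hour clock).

1 March 2026 is a Sunday, so the first Saturday is March 7.
1 November 2026 is a Sunday, so the first Sunday is November 1.
March 10, 2026 falls between 7 March and 1 November, so daylight saving is in effect and Umoth Isles is at UTC+01:15.
14:15 local − 1h15m = 13:00 UTC.

13:00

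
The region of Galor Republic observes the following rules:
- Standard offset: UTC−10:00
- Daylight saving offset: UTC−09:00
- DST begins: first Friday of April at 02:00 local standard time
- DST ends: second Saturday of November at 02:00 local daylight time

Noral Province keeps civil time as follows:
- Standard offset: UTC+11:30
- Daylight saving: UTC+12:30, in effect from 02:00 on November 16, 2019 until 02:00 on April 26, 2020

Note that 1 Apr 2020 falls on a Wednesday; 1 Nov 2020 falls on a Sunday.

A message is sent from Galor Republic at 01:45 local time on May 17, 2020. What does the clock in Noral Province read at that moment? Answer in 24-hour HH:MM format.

22:15

1 April 2020 is a Wednesday, so the first Friday is April 3.
1 November 2020 is a Sunday, so the first Saturday is November 7 and the second is November 14.
Daylight saving runs 3 April – 14 November; May 17, 2020 is inside that window, so Galor Republic is at UTC−09:00.
01:45 Galor Republic + 9h = 10:45 UTC.
At the standard offset (UTC+11:30), 10:45 UTC + 11h30m = 22:15 Noral Province standard time.
The standard-time date in Noral Province, May 17, 2020, is outside the daylight-saving period (16 November 2019 – 26 April 2020), so Noral Province is on standard time, UTC+11:30.
10:45 UTC + 11h30m = 22:15 Noral Province.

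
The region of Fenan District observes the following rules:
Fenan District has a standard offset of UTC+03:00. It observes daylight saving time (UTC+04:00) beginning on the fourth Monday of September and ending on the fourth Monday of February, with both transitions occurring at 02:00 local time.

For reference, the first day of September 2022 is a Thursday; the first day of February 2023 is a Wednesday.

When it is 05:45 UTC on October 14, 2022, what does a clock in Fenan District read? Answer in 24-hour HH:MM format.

1 September 2022 is a Thursday, so the first Monday is September 5 and the fourth is September 26.
1 February 2023 is a Wednesday, so the first Monday is February 6 and the fourth is February 27.
At the standard offset (UTC+03:00), 05:45 UTC + 3h = 08:45 Fenan District standard time.
Daylight saving runs 26 September 2022 – 27 February 2023; the standard-time date in Fenan District, October 14, 2022, is inside that window, so Fenan District is at UTC+04:00.
05:45 UTC + 4h = 09:45 local.

09:45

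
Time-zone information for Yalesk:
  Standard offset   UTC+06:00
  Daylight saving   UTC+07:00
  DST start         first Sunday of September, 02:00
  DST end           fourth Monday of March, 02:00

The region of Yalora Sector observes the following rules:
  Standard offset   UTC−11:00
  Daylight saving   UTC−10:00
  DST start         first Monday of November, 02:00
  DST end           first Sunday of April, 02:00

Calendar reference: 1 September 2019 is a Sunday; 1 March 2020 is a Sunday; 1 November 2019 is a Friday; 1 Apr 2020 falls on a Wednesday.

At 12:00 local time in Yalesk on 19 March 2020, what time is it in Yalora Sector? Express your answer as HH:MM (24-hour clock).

1 September 2019 is a Sunday, so the first Sunday is September 1.
1 March 2020 is a Sunday, so the first Monday is March 2 and the fourth is March 23.
Daylight saving runs 1 September 2019 – 23 March 2020; 19 March 2020 is inside that window, so Yalesk is at UTC+07:00.
12:00 Yalesk − 7h = 05:00 UTC.
1 November 2019 is a Friday, so the first Monday is November 4.
1 April 2020 is a Wednesday, so the first Sunday is April 5.
At the standard offset (UTC−11:00), 05:00 UTC − 11h = 18:00 Yalora Sector standard time (rolling into the previous day, 18 March 2020).
The standard-time date in Yalora Sector, 18 March 2020, falls between 4 November 2019 and 5 April 2020, so daylight saving is in effect and Yalora Sector is at UTC−10:00.
05:00 UTC − 10h = 19:00 Yalora Sector (rolling into the previous day, 18 March 2020).

19:00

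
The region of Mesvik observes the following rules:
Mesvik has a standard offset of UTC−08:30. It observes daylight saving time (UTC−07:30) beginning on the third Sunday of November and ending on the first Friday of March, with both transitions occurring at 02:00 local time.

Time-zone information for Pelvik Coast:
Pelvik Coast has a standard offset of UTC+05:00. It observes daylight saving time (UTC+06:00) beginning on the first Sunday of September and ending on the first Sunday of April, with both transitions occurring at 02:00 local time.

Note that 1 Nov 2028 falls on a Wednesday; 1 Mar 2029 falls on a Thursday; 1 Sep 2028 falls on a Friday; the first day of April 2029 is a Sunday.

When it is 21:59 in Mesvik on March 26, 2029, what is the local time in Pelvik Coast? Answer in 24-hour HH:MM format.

12:29

1 November 2028 is a Wednesday, so the first Sunday is November 5 and the third is November 19.
1 March 2029 is a Thursday, so the first Friday is March 2.
March 26, 2029 does not fall between 19 November 2028 and 2 March 2029, so daylight saving is not in effect and Mesvik is at UTC−08:30.
21:59 Mesvik + 8h30m = 06:29 UTC (rolling into the next day, 27 March 2029).
1 September 2028 is a Friday, so the first Sunday is September 3.
1 April 2029 is a Sunday, so the first Sunday is April 1.
At the standard offset (UTC+05:00), 06:29 UTC + 5h = 11:29 Pelvik Coast standard time.
Daylight saving runs 3 September 2028 – 1 April 2029; the standard-time date in Pelvik Coast, March 27, 2029, is inside that window, so Pelvik Coast is at UTC+06:00.
06:29 UTC + 6h = 12:29 Pelvik Coast.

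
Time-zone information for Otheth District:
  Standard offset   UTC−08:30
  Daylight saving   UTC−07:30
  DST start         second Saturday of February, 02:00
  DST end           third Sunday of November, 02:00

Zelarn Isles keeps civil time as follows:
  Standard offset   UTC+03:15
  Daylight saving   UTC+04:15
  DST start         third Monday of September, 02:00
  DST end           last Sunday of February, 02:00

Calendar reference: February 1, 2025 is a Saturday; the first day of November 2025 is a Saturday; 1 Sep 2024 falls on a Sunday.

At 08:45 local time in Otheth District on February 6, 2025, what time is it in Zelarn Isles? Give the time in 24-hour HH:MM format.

21:30

1 February 2025 is a Saturday, so the first Saturday is February 1 and the second is February 8.
1 November 2025 is a Saturday, so the first Sunday is November 2 and the third is November 16.
February 6, 2025 does not fall between 8 February and 16 November, so daylight saving is not in effect and Otheth District is at UTC−08:30.
08:45 Otheth District + 8h30m = 17:15 UTC.
1 September 2024 is a Sunday, so the first Monday is September 2 and the third is September 16.
1 February 2025 is a Saturday, so Sundays fall on 2, 9, 16, 23; the last is February 23.
At the standard offset (UTC+03:15), 17:15 UTC + 3h15m = 20:30 Zelarn Isles standard time.
The standard-time date in Zelarn Isles, February 6, 2025, falls between 16 September 2024 and 23 February 2025, so daylight saving is in effect and Zelarn Isles is at UTC+04:15.
17:15 UTC + 4h15m = 21:30 Zelarn Isles.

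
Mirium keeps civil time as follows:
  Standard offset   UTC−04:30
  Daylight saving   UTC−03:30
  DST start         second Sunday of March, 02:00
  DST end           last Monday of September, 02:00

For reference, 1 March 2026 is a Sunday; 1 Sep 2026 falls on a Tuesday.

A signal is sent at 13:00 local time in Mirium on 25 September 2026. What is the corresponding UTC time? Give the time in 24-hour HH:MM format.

1 March 2026 is a Sunday, so the first Sunday is March 1 and the second is March 8.
1 September 2026 is a Tuesday, so Mondays fall on 7, 14, 21, 28; the last is September 28.
25 September 2026 lies within the daylight-saving period (8 March – 28 September), so Mirium is on daylight time, UTC−03:30.
13:00 local + 3h30m = 16:30 UTC.

16:30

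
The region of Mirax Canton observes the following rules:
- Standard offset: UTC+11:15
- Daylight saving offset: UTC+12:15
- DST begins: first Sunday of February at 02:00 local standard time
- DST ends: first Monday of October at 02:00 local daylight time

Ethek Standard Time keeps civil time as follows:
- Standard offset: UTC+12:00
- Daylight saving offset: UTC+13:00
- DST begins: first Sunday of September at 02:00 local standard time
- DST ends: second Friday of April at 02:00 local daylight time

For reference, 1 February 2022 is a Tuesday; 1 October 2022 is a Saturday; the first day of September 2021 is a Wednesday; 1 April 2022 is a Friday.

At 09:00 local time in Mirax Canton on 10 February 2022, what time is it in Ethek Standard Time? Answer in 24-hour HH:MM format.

09:45

1 February 2022 is a Tuesday, so the first Sunday is February 6.
1 October 2022 is a Saturday, so the first Monday is October 3.
10 February 2022 falls between 6 February and 3 October, so daylight saving is in effect and Mirax Canton is at UTC+12:15.
09:00 Mirax Canton − 12h15m = 20:45 UTC (rolling into the previous day, 9 February 2022).
1 September 2021 is a Wednesday, so the first Sunday is September 5.
1 April 2022 is a Friday, so the first Friday is April 1 and the second is April 8.
At the standard offset (UTC+12:00), 20:45 UTC + 12h = 08:45 Ethek Standard Time standard time (rolling into the next day, 10 February 2022).
The standard-time date in Ethek Standard Time, 10 February 2022, falls between 5 September 2021 and 8 April 2022, so daylight saving is in effect and Ethek Standard Time is at UTC+13:00.
20:45 UTC + 13h = 09:45 Ethek Standard Time (rolling into the next day, 10 February 2022).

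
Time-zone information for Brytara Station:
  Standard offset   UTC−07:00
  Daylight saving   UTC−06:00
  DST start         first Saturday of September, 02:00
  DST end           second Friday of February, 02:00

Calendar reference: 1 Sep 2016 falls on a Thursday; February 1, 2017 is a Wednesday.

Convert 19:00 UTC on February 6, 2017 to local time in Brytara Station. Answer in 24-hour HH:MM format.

13:00

1 September 2016 is a Thursday, so the first Saturday is September 3.
1 February 2017 is a Wednesday, so the first Friday is February 3 and the second is February 10.
At the standard offset (UTC−07:00), 19:00 UTC − 7h = 12:00 Brytara Station standard time.
The standard-time date in Brytara Station, February 6, 2017, falls between 3 September 2016 and 10 February 2017, so daylight saving is in effect and Brytara Station is at UTC−06:00.
19:00 UTC − 6h = 13:00 local.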